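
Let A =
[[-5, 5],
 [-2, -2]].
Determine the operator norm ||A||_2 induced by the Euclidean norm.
||A||_2 = sqrt(50) ≈ 7.0711 (= sqrt(largest eigenvalue of A^T A))

||A||_2 = sigma_max(A) = sqrt(lambda_max(A^T A)). Form the symmetric matrix M = A^T A =
[[29, -21],
 [-21, 29]].
Its characteristic polynomial (trace, determinant of M give the coefficients) is
  p(λ) = det(λ I - M) = λ^2 - 58λ + 400.
For λ^2 - 58λ + 400 the discriminant is 1764. It is a perfect square (42^2), so the roots are rational: λ = (58 ± 42)/2 = 50, 8.
So the eigenvalues of A^T A are ≈ 8, 50 (all ≥ 0, as they must be for A^T A). The largest is λ_max = 50, hence ||A||_2 = sqrt(λ_max) = sqrt(50) ≈ 7.0711.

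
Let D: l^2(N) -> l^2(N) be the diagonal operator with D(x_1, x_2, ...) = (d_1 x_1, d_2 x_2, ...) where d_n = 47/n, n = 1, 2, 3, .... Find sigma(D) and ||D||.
sigma(D) = {47/n : n ≥ 1} ∪ {0}; ||D|| = 47

A bounded diagonal operator on l^2 with diagonal entries d_n has spectrum equal to the closure of {d_n : n ≥ 1}: every d_n is an eigenvalue (with eigenvector e_n), so {d_n} ⊂ sigma(D); the spectrum is closed, so its closure is too; and for lambda not in the closure, (D - lambda I) has bounded inverse (the diagonal entries 1/(d_n - lambda) are bounded). For our sequence d_n = 47/n, n = 1, 2, 3, ...:
  - {d_n} = {47/n : n ≥ 1}; the only limit point is 0
  - closure = {47/n : n ≥ 1} ∪ {0}
For the norm: a diagonal operator has ||D|| = sup_n |d_n|. Here d_n = 47/n is positive and decreasing, so sup_n |d_n| = d_1 = 47. So ||D|| = 47.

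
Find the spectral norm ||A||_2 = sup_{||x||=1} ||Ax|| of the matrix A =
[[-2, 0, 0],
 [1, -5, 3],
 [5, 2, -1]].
||A||_2 ≈ 6.4384 (= sqrt(largest eigenvalue of A^T A))

||A||_2 = sigma_max(A) = sqrt(lambda_max(A^T A)). Form the symmetric matrix M = A^T A =
[[30, 5, -2],
 [5, 29, -17],
 [-2, -17, 10]].
Its characteristic polynomial (trace, sum of principal 2x2 minors, determinant of M give the coefficients) is
  p(λ) = det(λ I - M) = λ^3 - 69λ^2 + 1142λ - 4.
No integer candidate from the rational root theorem (±divisors of 4) is a root, so the roots are irrational. The cubic discriminant is Δ = 252120532 > 0, so there are three distinct real roots. p(0) = -4 and p(1) = 1070 have opposite signs, so a root lies in (0, 1); Newton's method refines it to λ ≈ 0.0035. p(27) = 212 and p(28) = -172 have opposite signs, so a root lies in (27, 28); Newton's method refines it to λ ≈ 27.5433. p(41) = -250 and p(42) = 332 have opposite signs, so a root lies in (41, 42); Newton's method refines it to λ ≈ 41.4532. Check (Vieta): the three roots sum to 69, matching tr M = 69.
So the eigenvalues of A^T A are ≈ 0.0035, 27.5433, 41.4532 (all ≥ 0, as they must be for A^T A). The largest is λ_max ≈ 41.4532, hence ||A||_2 = sqrt(λ_max) ≈ 6.4384.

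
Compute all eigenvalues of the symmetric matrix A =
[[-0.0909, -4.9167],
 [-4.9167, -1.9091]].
sigma(A) ≈ {-6, 4}

A is real symmetric, so its spectrum consists of real eigenvalues. Expanding the characteristic polynomial of the displayed matrix gives
  det(λ I - A) = p(λ) = λ^2 + (2)λ + (-24).
Solving p(λ) = 0 yields eigenvalues ≈ -6, 4. (A is shown rounded to 4 decimals, so these recover the underlying integer eigenvalues to within that precision.)
Verification: the trace of A = -2 equals the sum of eigenvalues -2, and det(A) ≈ -24.0004 matches the eigenvalue product -24.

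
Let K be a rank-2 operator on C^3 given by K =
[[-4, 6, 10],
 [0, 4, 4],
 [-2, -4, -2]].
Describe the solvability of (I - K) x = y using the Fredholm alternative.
(I - K) is invertible (det(I - K) = 23 ≠ 0), so for every y in C^3 the equation (I - K) x = y has a unique solution.

K has rank 2 and factors as K = U V^T = u1 v1^T + u2 v2^T with u1 = (3, 2, -2), v1 = (0, 2, 2), u2 = (-2, 0, -1), v2 = (2, 0, -2) (multiplying out reproduces the displayed K). The nonzero eigenvalues of U V^T coincide with those of the 2 x 2 matrix G = V^T U = [[v1·u1, v1·u2], [v2·u1, v2·u2]] = [[0, -2], [10, -2]], and by the Sylvester determinant identity det(I_3 - U V^T) = det(I_2 - V^T U) = det([[1, 2], [-10, 3]]) = (1)(3) - (2)(-10) = 23. (Direct check: I - K =
[[5, -6, -10],
 [0, -3, -4],
 [2, 4, 3]]
has determinant 23.) The finite-dimensional Fredholm alternative says: either (I - K) is invertible, or ker(I - K) ≠ {0} and then range(I - K) = ker((I - K)^*)^⊥, with dim ker(I - K) = dim ker((I - K)^*). Since det(I - K) ≠ 0, 1 is not an eigenvalue of K and ker(I - K) = {0}, so we are in the first case: for every y there is a unique x = (I - K)^(-1) y. (Explicitly, by the Woodbury identity, (I - U V^T)^(-1) = I + U (I_2 - G)^(-1) V^T.)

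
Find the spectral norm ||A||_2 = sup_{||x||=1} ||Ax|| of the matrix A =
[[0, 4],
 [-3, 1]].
||A||_2 = sqrt(18) ≈ 4.2426 (= sqrt(largest eigenvalue of A^T A))

||A||_2 = sigma_max(A) = sqrt(lambda_max(A^T A)). Form the symmetric matrix M = A^T A =
[[9, -3],
 [-3, 17]].
Its characteristic polynomial (trace, determinant of M give the coefficients) is
  p(λ) = det(λ I - M) = λ^2 - 26λ + 144.
For λ^2 - 26λ + 144 the discriminant is 100. It is a perfect square (10^2), so the roots are rational: λ = (26 ± 10)/2 = 18, 8.
So the eigenvalues of A^T A are ≈ 8, 18 (all ≥ 0, as they must be for A^T A). The largest is λ_max = 18, hence ||A||_2 = sqrt(λ_max) = sqrt(18) ≈ 4.2426.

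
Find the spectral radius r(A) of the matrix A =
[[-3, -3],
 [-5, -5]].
r(A) = 8

The eigenvalues of A are the roots of its characteristic polynomial. With M = A (coefficients from the trace and determinant):
  p(λ) = det(λ I - M) = λ^2 + 8λ.
For λ^2 + 8λ the discriminant is 64. It is a perfect square (8^2), so the roots are rational: λ = (-8 ± 8)/2 = 0, -8.
Thus the eigenvalues (to 4 decimals) are 0 (modulus 0); -8 (modulus 8). The spectral radius is the largest modulus: r(A) = 8. (Cross-check: r(A) ≤ ||A||_2 ≈ 8.2462; equality holds whenever A is normal, though it can also hold for some non-normal A.)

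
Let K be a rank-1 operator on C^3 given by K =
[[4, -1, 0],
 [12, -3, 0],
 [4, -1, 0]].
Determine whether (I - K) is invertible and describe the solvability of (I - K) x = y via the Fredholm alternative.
(I - K) is singular (det(I - K) = 0, i.e. 1 ∈ sigma(K)). (I - K) x = y is solvable iff y ⊥ ker((I - K)^*) = span{(4, -1, 0)}, i.e. iff 4y_1 - y_2 = 0. When solvable, the solutions are x = y + c·(1, 3, 1), c arbitrary (ker(I - K) = span{(1, 3, 1)}, dimension 1).

K has rank 1, so it is an outer product K = u v^T: every row of K is a multiple of one row vector. Reading off the entries, u = (1, 3, 1) and v = (4, -1, 0) (row i of K equals u_i·v^T). A rank-one matrix u v^T satisfies K u = u (v·u) and kills the (2)-dimensional subspace v^⊥, so its characteristic polynomial is lambda^2 (lambda - v·u) with v·u = tr K = 1. Hence the eigenvalues of I - K are 1 (multiplicity 2) and 1 - (1) = 0, so det(I - K) = 0. (Direct check: I - K =
[[-3, 1, 0],
 [-12, 4, 0],
 [-4, 1, 1]]
has determinant 0.) So 1 is an eigenvalue of K and (I - K) is not invertible. The finite-dimensional Fredholm alternative says: either (I - K) is invertible, or ker(I - K) ≠ {0} and then range(I - K) = ker((I - K)^*)^⊥, with dim ker(I - K) = dim ker((I - K)^*). We are in the second case, so we need both kernels. Kernel of I - K: (I - K) u = u - u (v·u) = u - u = 0, so ker(I - K) = span{u} = span{(1, 3, 1)} (it is exactly 1-dimensional because rank(I - K) = 2). Kernel of the adjoint: K is real, so (I - K)^* = I - K^T = I - v u^T, and (I - v u^T) v = v - v (u·v) = 0; hence ker((I - K)^*) = span{v} = span{(4, -1, 0)}. Therefore (I - K) x = y is solvable iff <y, v> = 0, i.e. iff 4y_1 - y_2 = 0. When this holds, K y = u (v·y) = 0, so (I - K) y = y and x = y is a particular solution; the full solution set is the line x = y + c·u = y + c·(1, 3, 1), c ∈ C.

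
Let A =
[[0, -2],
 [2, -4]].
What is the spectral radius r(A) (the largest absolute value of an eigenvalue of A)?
r(A) = 2

The eigenvalues of A are the roots of its characteristic polynomial. With M = A (coefficients from the trace and determinant):
  p(λ) = det(λ I - M) = λ^2 + 4λ + 4.
For λ^2 + 4λ + 4 the discriminant is 0. It is a perfect square (0^2), so the roots are rational: λ = (-4 ± 0)/2 = -2, -2.
Thus the eigenvalues (to 4 decimals) are -2 (modulus 2). The spectral radius is the largest modulus: r(A) = 2. (Cross-check: r(A) ≤ ||A||_2 ≈ 4.8284; equality holds whenever A is normal, though it can also hold for some non-normal A.)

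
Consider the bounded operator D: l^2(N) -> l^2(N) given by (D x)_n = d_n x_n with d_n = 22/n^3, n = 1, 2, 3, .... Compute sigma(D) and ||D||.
sigma(D) = {22/n^3 : n ≥ 1} ∪ {0}; ||D|| = 22

A bounded diagonal operator on l^2 with diagonal entries d_n has spectrum equal to the closure of {d_n : n ≥ 1}: every d_n is an eigenvalue (with eigenvector e_n), so {d_n} ⊂ sigma(D); the spectrum is closed, so its closure is too; and for lambda not in the closure, (D - lambda I) has bounded inverse (the diagonal entries 1/(d_n - lambda) are bounded). For our sequence d_n = 22/n^3, n = 1, 2, 3, ...:
  - {d_n} = {22/n^3 : n ≥ 1}; the only limit point is 0
  - closure = {22/n^3 : n ≥ 1} ∪ {0}
For the norm: a diagonal operator has ||D|| = sup_n |d_n|. Here d_n = 22/n^3 is positive and decreasing, so sup_n |d_n| = d_1 = 22. So ||D|| = 22.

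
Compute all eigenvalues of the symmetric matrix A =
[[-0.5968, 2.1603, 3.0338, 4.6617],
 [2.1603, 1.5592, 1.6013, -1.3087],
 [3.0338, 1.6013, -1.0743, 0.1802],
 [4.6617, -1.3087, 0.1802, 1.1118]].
sigma(A) ≈ {-6, -2, 3, 6}

A is real symmetric, so its spectrum consists of real eigenvalues. Expanding the characteristic polynomial of the displayed matrix gives
  det(λ I - A) = p(λ) = λ^4 + (-1)λ^3 + (-42)λ^2 + (35.9981)λ + (216.0095).
Solving p(λ) = 0 yields eigenvalues ≈ -6, -2, 3, 6. (A is shown rounded to 4 decimals, so these recover the underlying integer eigenvalues to within that precision.)
Verification: the trace of A = 1 equals the sum of eigenvalues 1, and det(A) ≈ 216.0095 matches the eigenvalue product 216.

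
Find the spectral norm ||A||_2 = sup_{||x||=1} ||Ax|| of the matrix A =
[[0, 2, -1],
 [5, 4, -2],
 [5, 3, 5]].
||A||_2 ≈ 8.974 (= sqrt(largest eigenvalue of A^T A))

||A||_2 = sigma_max(A) = sqrt(lambda_max(A^T A)). Form the symmetric matrix M = A^T A =
[[50, 35, 15],
 [35, 29, 5],
 [15, 5, 30]].
Its characteristic polynomial (trace, sum of principal 2x2 minors, determinant of M give the coefficients) is
  p(λ) = det(λ I - M) = λ^3 - 109λ^2 + 2345λ - 4225.
No integer candidate from the rational root theorem (±divisors of 4225) is a root, so the roots are irrational. The cubic discriminant is Δ = 10823864800 > 0, so there are three distinct real roots. p(1) = -1988 and p(2) = 37 have opposite signs, so a root lies in (1, 2); Newton's method refines it to λ ≈ 1.9808. p(26) = 637 and p(27) = -688 have opposite signs, so a root lies in (26, 27); Newton's method refines it to λ ≈ 26.4863. p(80) = -2225 and p(81) = 2012 have opposite signs, so a root lies in (80, 81); Newton's method refines it to λ ≈ 80.5329. Check (Vieta): the three roots sum to 109, matching tr M = 109.
So the eigenvalues of A^T A are ≈ 1.9808, 26.4863, 80.5329 (all ≥ 0, as they must be for A^T A). The largest is λ_max ≈ 80.5329, hence ||A||_2 = sqrt(λ_max) ≈ 8.974.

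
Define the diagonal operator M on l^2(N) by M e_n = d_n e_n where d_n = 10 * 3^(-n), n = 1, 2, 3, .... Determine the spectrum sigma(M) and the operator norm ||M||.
sigma(M) = {10 * 3^(-n) : n ≥ 1} ∪ {0}; ||M|| = 10/3

A bounded diagonal operator on l^2 with diagonal entries d_n has spectrum equal to the closure of {d_n : n ≥ 1}: every d_n is an eigenvalue (with eigenvector e_n), so {d_n} ⊂ sigma(M); the spectrum is closed, so its closure is too; and for lambda not in the closure, (M - lambda I) has bounded inverse (the diagonal entries 1/(d_n - lambda) are bounded). For our sequence d_n = 10 * 3^(-n), n = 1, 2, 3, ...:
  - {d_n} = {10 * 3^(-n) : n ≥ 1}; the only limit point is 0
  - closure = {10 * 3^(-n) : n ≥ 1} ∪ {0}
For the norm: a diagonal operator has ||M|| = sup_n |d_n|. Here d_n = 10 * 3^(-n) is positive and decreasing, so sup_n |d_n| = d_1 = 10/3. So ||M|| = 10/3.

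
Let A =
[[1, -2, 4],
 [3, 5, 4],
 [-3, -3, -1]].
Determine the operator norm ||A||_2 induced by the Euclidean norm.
||A||_2 ≈ 8.244 (= sqrt(largest eigenvalue of A^T A))

||A||_2 = sigma_max(A) = sqrt(lambda_max(A^T A)). Form the symmetric matrix M = A^T A =
[[19, 22, 19],
 [22, 38, 15],
 [19, 15, 33]].
Its characteristic polynomial (trace, sum of principal 2x2 minors, determinant of M give the coefficients) is
  p(λ) = det(λ I - M) = λ^3 - 90λ^2 + 1533λ - 2401.
No integer candidate from the rational root theorem (±divisors of 2401) is a root, so the roots are irrational. The cubic discriminant is Δ = 3430796985 > 0, so there are three distinct real roots. p(1) = -957 and p(2) = 313 have opposite signs, so a root lies in (1, 2); Newton's method refines it to λ ≈ 1.7406. p(20) = 259 and p(21) = -637 have opposite signs, so a root lies in (20, 21); Newton's method refines it to λ ≈ 20.2957. p(67) = -2937 and p(68) = 115 have opposite signs, so a root lies in (67, 68); Newton's method refines it to λ ≈ 67.9636. Check (Vieta): the three roots sum to 90, matching tr M = 90.
So the eigenvalues of A^T A are ≈ 1.7406, 20.2957, 67.9636 (all ≥ 0, as they must be for A^T A). The largest is λ_max ≈ 67.9636, hence ||A||_2 = sqrt(λ_max) ≈ 8.244.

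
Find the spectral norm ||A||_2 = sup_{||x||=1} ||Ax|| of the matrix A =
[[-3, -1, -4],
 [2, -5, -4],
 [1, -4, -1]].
||A||_2 ≈ 8.165 (= sqrt(largest eigenvalue of A^T A))

||A||_2 = sigma_max(A) = sqrt(lambda_max(A^T A)). Form the symmetric matrix M = A^T A =
[[14, -11, 3],
 [-11, 42, 28],
 [3, 28, 33]].
Its characteristic polynomial (trace, sum of principal 2x2 minors, determinant of M give the coefficients) is
  p(λ) = det(λ I - M) = λ^3 - 89λ^2 + 1522λ - 2209.
No integer candidate from the rational root theorem (±divisors of 2209) is a root, so the roots are irrational. The cubic discriminant is Δ = 3271338697 > 0, so there are three distinct real roots. p(1) = -775 and p(2) = 487 have opposite signs, so a root lies in (1, 2); Newton's method refines it to λ ≈ 1.598. p(20) = 631 and p(21) = -235 have opposite signs, so a root lies in (20, 21); Newton's method refines it to λ ≈ 20.7348. p(66) = -1945 and p(67) = 1007 have opposite signs, so a root lies in (66, 67); Newton's method refines it to λ ≈ 66.6672. Check (Vieta): the three roots sum to 89, matching tr M = 89.
So the eigenvalues of A^T A are ≈ 1.598, 20.7348, 66.6672 (all ≥ 0, as they must be for A^T A). The largest is λ_max ≈ 66.6672, hence ||A||_2 = sqrt(λ_max) ≈ 8.165.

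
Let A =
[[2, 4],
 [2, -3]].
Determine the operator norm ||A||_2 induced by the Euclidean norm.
||A||_2 = sqrt((33 + sqrt(305))/2) ≈ 5.0232 (= sqrt(largest eigenvalue of A^T A))

||A||_2 = sigma_max(A) = sqrt(lambda_max(A^T A)). Form the symmetric matrix M = A^T A =
[[8, 2],
 [2, 25]].
Its characteristic polynomial (trace, determinant of M give the coefficients) is
  p(λ) = det(λ I - M) = λ^2 - 33λ + 196.
For λ^2 - 33λ + 196 the discriminant is 305. It is nonnegative but not a perfect square, so the roots are real and irrational: λ = (33 ± sqrt(305))/2 ≈ 25.2321, 7.7679.
So the eigenvalues of A^T A are ≈ 7.7679, 25.2321 (all ≥ 0, as they must be for A^T A). The largest is λ_max = (33 + sqrt(305))/2 ≈ 25.2321, hence ||A||_2 = sqrt(λ_max) = sqrt((33 + sqrt(305))/2) ≈ 5.0232.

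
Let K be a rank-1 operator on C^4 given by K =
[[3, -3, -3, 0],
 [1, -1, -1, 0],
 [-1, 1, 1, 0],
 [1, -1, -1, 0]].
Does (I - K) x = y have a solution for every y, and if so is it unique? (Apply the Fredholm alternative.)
(I - K) is invertible (det(I - K) = -2 ≠ 0), so for every y in C^4 the equation (I - K) x = y has a unique solution.

K has rank 1, so it is an outer product K = u v^T: every row of K is a multiple of one row vector. Reading off the entries, u = (-3, -1, 1, -1) and v = (-1, 1, 1, 0) (row i of K equals u_i·v^T). A rank-one matrix u v^T satisfies K u = u (v·u) and kills the (3)-dimensional subspace v^⊥, so its characteristic polynomial is lambda^3 (lambda - v·u) with v·u = tr K = 3. Hence the eigenvalues of I - K are 1 (multiplicity 3) and 1 - (3) = -2, so det(I - K) = -2. (Direct check: I - K =
[[-2, 3, 3, 0],
 [-1, 2, 1, 0],
 [1, -1, 0, 0],
 [-1, 1, 1, 1]]
has determinant -2.) The finite-dimensional Fredholm alternative says: either (I - K) is invertible, or ker(I - K) ≠ {0} and then range(I - K) = ker((I - K)^*)^⊥, with dim ker(I - K) = dim ker((I - K)^*). Since det(I - K) ≠ 0, 1 is not an eigenvalue of K and ker(I - K) = {0}, so we are in the first case: for every y there is a unique x = (I - K)^(-1) y. Explicitly, by the Sherman–Morrison formula, (I - u v^T)^(-1) = I + u v^T/(1 - v·u), i.e. (I - K)^(-1) = I + K/(-2).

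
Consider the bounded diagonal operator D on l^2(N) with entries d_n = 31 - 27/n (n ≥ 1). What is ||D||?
||D|| = 31

For a diagonal operator on l^2 with entries d_n, ||D|| = sup_n |d_n|. Here d_1 = 4, d_2 = 35/2, ..., and d_n = 31 - 27/n increases monotonically toward 31. All terms lie in [4, 31), so |d_n| = d_n and the supremum is the limit 31, which is not attained by any individual d_n. Hence ||D|| = 31.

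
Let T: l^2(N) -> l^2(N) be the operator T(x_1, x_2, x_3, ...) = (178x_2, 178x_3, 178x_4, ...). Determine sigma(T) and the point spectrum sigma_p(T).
sigma(T) = closed disk {z in C : |z| ≤ 178}; sigma_p(T) = open disk {z in C : |z| < 178}

Note T = 178·V where V is the unit left shift (V x)_k = x_{k+1}; so sigma(T) = 178·sigma(V) and ||T|| = 178||V||. ||T x||^2 = 31684sum_{k≥2} |x_k|^2 ≤ 31684||x||^2, with equality on {x : x_1 = 0}, so ||T|| = 178. For any lambda with |lambda| < 178, set r = lambda/178 (|r| < 1); the vector x = (1, r, r^2, ...) is in l^2 and satisfies T x = 178(r, r^2, ...) = lambda x, so lambda is an eigenvalue. On the boundary |lambda| = 178 the geometric series diverges, so no l^2 eigenvector exists, but these lambda lie in the approximate point spectrum. Hence sigma(T) is the closed disk of radius 178 and sigma_p(T) is the open disk.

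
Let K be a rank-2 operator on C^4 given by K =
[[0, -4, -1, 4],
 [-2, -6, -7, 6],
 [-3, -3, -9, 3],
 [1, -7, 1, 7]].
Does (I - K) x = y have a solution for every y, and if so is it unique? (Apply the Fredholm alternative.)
(I - K) is invertible (det(I - K) = -39 ≠ 0), so for every y in C^4 the equation (I - K) x = y has a unique solution.

K has rank 2 and factors as K = U V^T = u1 v1^T + u2 v2^T with u1 = (-1, -3, -3, -1), v1 = (1, 1, 3, -1), u2 = (-1, -1, 0, -2), v2 = (-1, 3, -2, -3) (multiplying out reproduces the displayed K). The nonzero eigenvalues of U V^T coincide with those of the 2 x 2 matrix G = V^T U = [[v1·u1, v1·u2], [v2·u1, v2·u2]] = [[-12, 0], [1, 4]], and by the Sylvester determinant identity det(I_4 - U V^T) = det(I_2 - V^T U) = det([[13, 0], [-1, -3]]) = (13)(-3) - (0)(-1) = -39. (Direct check: I - K =
[[1, 4, 1, -4],
 [2, 7, 7, -6],
 [3, 3, 10, -3],
 [-1, 7, -1, -6]]
has determinant -39.) The finite-dimensional Fredholm alternative says: either (I - K) is invertible, or ker(I - K) ≠ {0} and then range(I - K) = ker((I - K)^*)^⊥, with dim ker(I - K) = dim ker((I - K)^*). Since det(I - K) ≠ 0, 1 is not an eigenvalue of K and ker(I - K) = {0}, so we are in the first case: for every y there is a unique x = (I - K)^(-1) y. (Explicitly, by the Woodbury identity, (I - U V^T)^(-1) = I + U (I_2 - G)^(-1) V^T.)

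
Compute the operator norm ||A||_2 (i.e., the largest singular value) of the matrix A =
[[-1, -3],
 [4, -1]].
||A||_2 = sqrt((27 + sqrt(53))/2) ≈ 4.1401 (= sqrt(largest eigenvalue of A^T A))

||A||_2 = sigma_max(A) = sqrt(lambda_max(A^T A)). Form the symmetric matrix M = A^T A =
[[17, -1],
 [-1, 10]].
Its characteristic polynomial (trace, determinant of M give the coefficients) is
  p(λ) = det(λ I - M) = λ^2 - 27λ + 169.
For λ^2 - 27λ + 169 the discriminant is 53. It is nonnegative but not a perfect square, so the roots are real and irrational: λ = (27 ± sqrt(53))/2 ≈ 17.1401, 9.8599.
So the eigenvalues of A^T A are ≈ 9.8599, 17.1401 (all ≥ 0, as they must be for A^T A). The largest is λ_max = (27 + sqrt(53))/2 ≈ 17.1401, hence ||A||_2 = sqrt(λ_max) = sqrt((27 + sqrt(53))/2) ≈ 4.1401.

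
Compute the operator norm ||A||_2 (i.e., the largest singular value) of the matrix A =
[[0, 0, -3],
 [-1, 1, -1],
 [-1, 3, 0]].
||A||_2 ≈ 3.5187 (= sqrt(largest eigenvalue of A^T A))

||A||_2 = sigma_max(A) = sqrt(lambda_max(A^T A)). Form the symmetric matrix M = A^T A =
[[2, -4, 1],
 [-4, 10, -1],
 [1, -1, 10]].
Its characteristic polynomial (trace, sum of principal 2x2 minors, determinant of M give the coefficients) is
  p(λ) = det(λ I - M) = λ^3 - 22λ^2 + 122λ - 36.
No integer candidate from the rational root theorem (±divisors of 36) is a root, so the roots are irrational. The cubic discriminant is Δ = 111392 > 0, so there are three distinct real roots. p(0) = -36 and p(1) = 65 have opposite signs, so a root lies in (0, 1); Newton's method refines it to λ ≈ 0.3124. p(9) = 9 and p(10) = -16 have opposite signs, so a root lies in (9, 10); Newton's method refines it to λ ≈ 9.3064. p(12) = -12 and p(13) = 29 have opposite signs, so a root lies in (12, 13); Newton's method refines it to λ ≈ 12.3812. Check (Vieta): the three roots sum to 22, matching tr M = 22.
So the eigenvalues of A^T A are ≈ 0.3124, 9.3064, 12.3812 (all ≥ 0, as they must be for A^T A). The largest is λ_max ≈ 12.3812, hence ||A||_2 = sqrt(λ_max) ≈ 3.5187.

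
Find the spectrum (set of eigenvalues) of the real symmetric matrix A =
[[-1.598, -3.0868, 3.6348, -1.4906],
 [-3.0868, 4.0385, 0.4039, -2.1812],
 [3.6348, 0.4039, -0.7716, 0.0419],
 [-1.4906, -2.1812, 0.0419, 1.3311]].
sigma(A) ≈ {-6, 0, 3, 6}

A is real symmetric, so its spectrum consists of real eigenvalues. Expanding the characteristic polynomial of the displayed matrix gives
  det(λ I - A) = p(λ) = λ^4 + (-3)λ^3 + (-36)λ^2 + (108)λ + (0).
Solving p(λ) = 0 yields eigenvalues ≈ -6, 0, 3, 6. (A is shown rounded to 4 decimals, so these recover the underlying integer eigenvalues to within that precision.)
Verification: the trace of A = 3 equals the sum of eigenvalues 3, and det(A) ≈ -0.0008 matches the eigenvalue product 0.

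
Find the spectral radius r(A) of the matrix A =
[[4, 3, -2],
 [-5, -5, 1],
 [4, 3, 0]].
r(A) ≈ 2.5445

The eigenvalues of A are the roots of its characteristic polynomial. With M = A (coefficients from the trace, the sum of principal 2x2 minors, and det A):
  p(λ) = det(λ I - M) = λ^3 + λ^2 + 10.
No integer candidate from the rational root theorem (±divisors of 10) is a root, so the roots are irrational. The cubic discriminant is Δ = -2740 < 0, so there is one real root and a complex-conjugate pair. p(-3) = -8 and p(-2) = 6 have opposite signs, so a root lies in (-3, -2); Newton's method refines it to λ ≈ -2.5445. Dividing out (λ - (-2.5445)) leaves approximately λ^2 - 1.5445λ + 3.93. For λ^2 - 1.5445λ + 3.93 the discriminant is -13.3346. It is negative, so the remaining roots are the complex-conjugate pair λ ≈ 0.7723 ± 1.8258i. Their product equals the constant term, so |λ|^2 ≈ 3.93 and |λ| ≈ 1.9824.
Thus the eigenvalues (to 4 decimals) are -2.5445 (modulus 2.5445); 0.7723 ± 1.8258i (modulus 1.9824). The spectral radius is the largest modulus: r(A) ≈ 2.5445. (Cross-check: r(A) ≤ ||A||_2 ≈ 10.1229; equality holds whenever A is normal, though it can also hold for some non-normal A.)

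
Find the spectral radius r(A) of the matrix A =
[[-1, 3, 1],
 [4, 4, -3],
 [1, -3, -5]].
r(A) ≈ 6.6958

The eigenvalues of A are the roots of its characteristic polynomial. With M = A (coefficients from the trace, the sum of principal 2x2 minors, and det A):
  p(λ) = det(λ I - M) = λ^3 + 2λ^2 - 41λ - 64.
No integer candidate from the rational root theorem (±divisors of 64) is a root, so the roots are irrational. The cubic discriminant is Δ = 268328 > 0, so there are three distinct real roots. p(-7) = -22 and p(-6) = 38 have opposite signs, so a root lies in (-7, -6); Newton's method refines it to λ ≈ -6.6958. p(-2) = 18 and p(-1) = -22 have opposite signs, so a root lies in (-2, -1); Newton's method refines it to λ ≈ -1.5342. p(6) = -22 and p(7) = 90 have opposite signs, so a root lies in (6, 7); Newton's method refines it to λ ≈ 6.23. Check (Vieta): the three roots sum to -2, matching tr M = -2.
Thus the eigenvalues (to 4 decimals) are -6.6958 (modulus 6.6958); -1.5342 (modulus 1.5342); 6.23 (modulus 6.23). The spectral radius is the largest modulus: r(A) ≈ 6.6958. (Cross-check: r(A) ≤ ||A||_2 ≈ 6.8129; equality holds whenever A is normal, though it can also hold for some non-normal A.)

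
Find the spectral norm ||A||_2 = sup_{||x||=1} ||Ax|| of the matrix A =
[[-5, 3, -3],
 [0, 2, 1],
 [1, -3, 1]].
||A||_2 ≈ 7.13 (= sqrt(largest eigenvalue of A^T A))

||A||_2 = sigma_max(A) = sqrt(lambda_max(A^T A)). Form the symmetric matrix M = A^T A =
[[26, -18, 16],
 [-18, 22, -10],
 [16, -10, 11]].
Its characteristic polynomial (trace, sum of principal 2x2 minors, determinant of M give the coefficients) is
  p(λ) = det(λ I - M) = λ^3 - 59λ^2 + 420λ - 256.
No integer candidate from the rational root theorem (±divisors of 256) is a root, so the roots are irrational. The cubic discriminant is Δ = 219805072 > 0, so there are three distinct real roots. p(0) = -256 and p(1) = 106 have opposite signs, so a root lies in (0, 1); Newton's method refines it to λ ≈ 0.6723. p(7) = 136 and p(8) = -160 have opposite signs, so a root lies in (7, 8); Newton's method refines it to λ ≈ 7.4903. p(50) = -1756 and p(51) = 356 have opposite signs, so a root lies in (50, 51); Newton's method refines it to λ ≈ 50.8374. Check (Vieta): the three roots sum to 59, matching tr M = 59.
So the eigenvalues of A^T A are ≈ 0.6723, 7.4903, 50.8374 (all ≥ 0, as they must be for A^T A). The largest is λ_max ≈ 50.8374, hence ||A||_2 = sqrt(λ_max) ≈ 7.13.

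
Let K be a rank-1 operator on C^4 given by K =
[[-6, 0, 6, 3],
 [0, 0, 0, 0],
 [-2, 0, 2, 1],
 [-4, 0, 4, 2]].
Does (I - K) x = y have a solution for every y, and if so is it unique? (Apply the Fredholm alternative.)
(I - K) is invertible (det(I - K) = 3 ≠ 0), so for every y in C^4 the equation (I - K) x = y has a unique solution.

K has rank 1, so it is an outer product K = u v^T: every row of K is a multiple of one row vector. Reading off the entries, u = (-3, 0, -1, -2) and v = (2, 0, -2, -1) (row i of K equals u_i·v^T). A rank-one matrix u v^T satisfies K u = u (v·u) and kills the (3)-dimensional subspace v^⊥, so its characteristic polynomial is lambda^3 (lambda - v·u) with v·u = tr K = -2. Hence the eigenvalues of I - K are 1 (multiplicity 3) and 1 - (-2) = 3, so det(I - K) = 3. (Direct check: I - K =
[[7, 0, -6, -3],
 [0, 1, 0, 0],
 [2, 0, -1, -1],
 [4, 0, -4, -1]]
has determinant 3.) The finite-dimensional Fredholm alternative says: either (I - K) is invertible, or ker(I - K) ≠ {0} and then range(I - K) = ker((I - K)^*)^⊥, with dim ker(I - K) = dim ker((I - K)^*). Since det(I - K) ≠ 0, 1 is not an eigenvalue of K and ker(I - K) = {0}, so we are in the first case: for every y there is a unique x = (I - K)^(-1) y. Explicitly, by the Sherman–Morrison formula, (I - u v^T)^(-1) = I + u v^T/(1 - v·u), i.e. (I - K)^(-1) = I + K/(3).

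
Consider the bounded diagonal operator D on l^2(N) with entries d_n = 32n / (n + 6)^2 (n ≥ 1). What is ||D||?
||D|| = 4/3 (attained at n = 6)

For D diagonal, ||D|| = sup_n |d_n|. Treat f(x) = 32x / (x + 6)^2 for real x > 0. By the quotient rule, f'(x) = 32(6 - x)/(x + 6)^3, which is positive for x < 6 and negative for x > 6. So f has a unique maximum at x = 6, and since 6 is a positive integer, the supremum over n ≥ 1 is attained at n = 6: d_6 = 32·6/(6 + 6)^2 = 32·6/144 = 4/3. Hence ||D|| = 4/3.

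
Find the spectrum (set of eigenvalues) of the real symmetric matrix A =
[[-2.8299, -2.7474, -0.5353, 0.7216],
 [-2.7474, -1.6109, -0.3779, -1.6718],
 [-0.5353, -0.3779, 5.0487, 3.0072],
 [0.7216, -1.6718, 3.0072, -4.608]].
sigma(A) ≈ {-6, -5, 1, 6}

A is real symmetric, so its spectrum consists of real eigenvalues. Expanding the characteristic polynomial of the displayed matrix gives
  det(λ I - A) = p(λ) = λ^4 + (4)λ^3 + (-41)λ^2 + (-144)λ + (179.9849).
Solving p(λ) = 0 yields eigenvalues ≈ -6, -5, 1, 6. (A is shown rounded to 4 decimals, so these recover the underlying integer eigenvalues to within that precision.)
Verification: the trace of A = -4 equals the sum of eigenvalues -4, and det(A) ≈ 179.9849 matches the eigenvalue product 180.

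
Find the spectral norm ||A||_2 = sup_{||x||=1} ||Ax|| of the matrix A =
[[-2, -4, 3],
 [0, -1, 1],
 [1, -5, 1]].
||A||_2 ≈ 7.1248 (= sqrt(largest eigenvalue of A^T A))

||A||_2 = sigma_max(A) = sqrt(lambda_max(A^T A)). Form the symmetric matrix M = A^T A =
[[5, 3, -5],
 [3, 42, -18],
 [-5, -18, 11]].
Its characteristic polynomial (trace, sum of principal 2x2 minors, determinant of M give the coefficients) is
  p(λ) = det(λ I - M) = λ^3 - 58λ^2 + 369λ - 81.
No integer candidate from the rational root theorem (±divisors of 81) is a root, so the roots are irrational. The cubic discriminant is Δ = 224882649 > 0, so there are three distinct real roots. p(0) = -81 and p(1) = 231 have opposite signs, so a root lies in (0, 1); Newton's method refines it to λ ≈ 0.2276. p(7) = 3 and p(8) = -329 have opposite signs, so a root lies in (7, 8); Newton's method refines it to λ ≈ 7.0101. p(50) = -1631 and p(51) = 531 have opposite signs, so a root lies in (50, 51); Newton's method refines it to λ ≈ 50.7623. Check (Vieta): the three roots sum to 58, matching tr M = 58.
So the eigenvalues of A^T A are ≈ 0.2276, 7.0101, 50.7623 (all ≥ 0, as they must be for A^T A). The largest is λ_max ≈ 50.7623, hence ||A||_2 = sqrt(λ_max) ≈ 7.1248.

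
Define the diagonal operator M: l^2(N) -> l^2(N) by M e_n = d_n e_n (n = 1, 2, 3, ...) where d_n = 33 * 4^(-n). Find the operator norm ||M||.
||M|| = 33/4 (attained at n = 1)

For M diagonal, ||M|| = sup_n |d_n|. The sequence d_n = 33 * 4^(-n) is positive and strictly decreasing (ratio 4^(-1) < 1), so the supremum is d_1 = 33/4. Hence ||M|| = 33/4.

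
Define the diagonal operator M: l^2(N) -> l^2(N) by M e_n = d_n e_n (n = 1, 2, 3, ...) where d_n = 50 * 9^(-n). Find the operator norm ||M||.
||M|| = 50/9 (attained at n = 1)

For M diagonal, ||M|| = sup_n |d_n|. The sequence d_n = 50 * 9^(-n) is positive and strictly decreasing (ratio 9^(-1) < 1), so the supremum is d_1 = 50/9. Hence ||M|| = 50/9.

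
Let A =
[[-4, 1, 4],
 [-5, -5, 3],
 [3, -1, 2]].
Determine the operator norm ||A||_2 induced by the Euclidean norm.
||A||_2 ≈ 8.7494 (= sqrt(largest eigenvalue of A^T A))

||A||_2 = sigma_max(A) = sqrt(lambda_max(A^T A)). Form the symmetric matrix M = A^T A =
[[50, 18, -25],
 [18, 27, -13],
 [-25, -13, 29]].
Its characteristic polynomial (trace, sum of principal 2x2 minors, determinant of M give the coefficients) is
  p(λ) = det(λ I - M) = λ^3 - 106λ^2 + 2465λ - 16129.
No integer candidate from the rational root theorem (±divisors of 16129) is a root, so the roots are irrational. The cubic discriminant is Δ = 355627417 > 0, so there are three distinct real roots. p(12) = -85 and p(13) = 199 have opposite signs, so a root lies in (12, 13); Newton's method refines it to λ ≈ 12.2535. p(17) = 55 and p(18) = -271 have opposite signs, so a root lies in (17, 18); Newton's method refines it to λ ≈ 17.1946. p(76) = -2069 and p(77) = 1735 have opposite signs, so a root lies in (76, 77); Newton's method refines it to λ ≈ 76.5519. Check (Vieta): the three roots sum to 106, matching tr M = 106.
So the eigenvalues of A^T A are ≈ 12.2535, 17.1946, 76.5519 (all ≥ 0, as they must be for A^T A). The largest is λ_max ≈ 76.5519, hence ||A||_2 = sqrt(λ_max) ≈ 8.7494.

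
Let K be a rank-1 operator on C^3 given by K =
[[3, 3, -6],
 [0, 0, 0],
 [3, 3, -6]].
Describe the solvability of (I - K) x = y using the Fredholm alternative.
(I - K) is invertible (det(I - K) = 4 ≠ 0), so for every y in C^3 the equation (I - K) x = y has a unique solution.

K has rank 1, so it is an outer product K = u v^T: every row of K is a multiple of one row vector. Reading off the entries, u = (-3, 0, -3) and v = (-1, -1, 2) (row i of K equals u_i·v^T). A rank-one matrix u v^T satisfies K u = u (v·u) and kills the (2)-dimensional subspace v^⊥, so its characteristic polynomial is lambda^2 (lambda - v·u) with v·u = tr K = -3. Hence the eigenvalues of I - K are 1 (multiplicity 2) and 1 - (-3) = 4, so det(I - K) = 4. (Direct check: I - K =
[[-2, -3, 6],
 [0, 1, 0],
 [-3, -3, 7]]
has determinant 4.) The finite-dimensional Fredholm alternative says: either (I - K) is invertible, or ker(I - K) ≠ {0} and then range(I - K) = ker((I - K)^*)^⊥, with dim ker(I - K) = dim ker((I - K)^*). Since det(I - K) ≠ 0, 1 is not an eigenvalue of K and ker(I - K) = {0}, so we are in the first case: for every y there is a unique x = (I - K)^(-1) y. Explicitly, by the Sherman–Morrison formula, (I - u v^T)^(-1) = I + u v^T/(1 - v·u), i.e. (I - K)^(-1) = I + K/(4).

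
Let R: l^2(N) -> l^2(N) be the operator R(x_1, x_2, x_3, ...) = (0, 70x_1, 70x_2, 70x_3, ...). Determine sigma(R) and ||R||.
sigma(R) = closed disk {z in C : |z| ≤ 70}; ||R|| = 70

Note R = 70·U where U is the unit right shift (U x)_k = x_{k-1} (with x_0 := 0); so ||R|| = 70||U|| and sigma(R) = 70·sigma(U). ||R x||^2 = sum_{k≥1} |70x_k|^2 = 4900||x||^2, so ||R|| = 70 and sigma(R) ⊂ {|z| ≤ 70}. For any |lambda| < 70, the equation (R - lambda I) x = 0 forces x_1 = 0, then 70x_k = lambda x_{k+1} ⇒ x = 0, so R has no eigenvalues. But (R - lambda I) is not surjective for |lambda| < 70: solving (R - lambda I) x = e_1 would require x_n proportional to (lambda/70)^(-n), which is not in l^2. So every |lambda| < 70 lies in the residual spectrum. The boundary |lambda| = 70 is in the approximate point spectrum (the spectrum is closed). Hence sigma(R) is the closed disk of radius 70.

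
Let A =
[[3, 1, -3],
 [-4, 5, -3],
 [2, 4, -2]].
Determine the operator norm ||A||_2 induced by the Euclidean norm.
||A||_2 ≈ 7.8318 (= sqrt(largest eigenvalue of A^T A))

||A||_2 = sigma_max(A) = sqrt(lambda_max(A^T A)). Form the symmetric matrix M = A^T A =
[[29, -9, -1],
 [-9, 42, -26],
 [-1, -26, 22]].
Its characteristic polynomial (trace, sum of principal 2x2 minors, determinant of M give the coefficients) is
  p(λ) = det(λ I - M) = λ^3 - 93λ^2 + 2022λ - 4900.
No integer candidate from the rational root theorem (±divisors of 4900) is a root, so the roots are irrational. The cubic discriminant is Δ = 2465629524 > 0, so there are three distinct real roots. p(2) = -1220 and p(3) = 356 have opposite signs, so a root lies in (2, 3); Newton's method refines it to λ ≈ 2.7644. p(28) = 756 and p(29) = -86 have opposite signs, so a root lies in (28, 29); Newton's method refines it to λ ≈ 28.8986. p(61) = -630 and p(62) = 1300 have opposite signs, so a root lies in (61, 62); Newton's method refines it to λ ≈ 61.337. Check (Vieta): the three roots sum to 93, matching tr M = 93.
So the eigenvalues of A^T A are ≈ 2.7644, 28.8986, 61.337 (all ≥ 0, as they must be for A^T A). The largest is λ_max ≈ 61.337, hence ||A||_2 = sqrt(λ_max) ≈ 7.8318.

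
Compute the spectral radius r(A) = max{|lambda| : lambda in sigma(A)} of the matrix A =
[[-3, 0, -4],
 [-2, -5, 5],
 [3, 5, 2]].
r(A) ≈ 5.9534

The eigenvalues of A are the roots of its characteristic polynomial. With M = A (coefficients from the trace, the sum of principal 2x2 minors, and det A):
  p(λ) = det(λ I - M) = λ^3 + 6λ^2 - 14λ - 85.
No integer candidate from the rational root theorem (±divisors of 85) is a root, so the roots are irrational. The cubic discriminant is Δ = 24917 > 0, so there are three distinct real roots. p(-6) = -1 and p(-5) = 10 have opposite signs, so a root lies in (-6, -5); Newton's method refines it to λ ≈ -5.9534. p(-4) = 3 and p(-3) = -16 have opposite signs, so a root lies in (-4, -3); Newton's method refines it to λ ≈ -3.802. p(3) = -46 and p(4) = 19 have opposite signs, so a root lies in (3, 4); Newton's method refines it to λ ≈ 3.7553. Check (Vieta): the three roots sum to -6, matching tr M = -6.
Thus the eigenvalues (to 4 decimals) are -5.9534 (modulus 5.9534); -3.802 (modulus 3.802); 3.7553 (modulus 3.7553). The spectral radius is the largest modulus: r(A) ≈ 5.9534. (Cross-check: r(A) ≤ ||A||_2 ≈ 8.2813; equality holds whenever A is normal, though it can also hold for some non-normal A.)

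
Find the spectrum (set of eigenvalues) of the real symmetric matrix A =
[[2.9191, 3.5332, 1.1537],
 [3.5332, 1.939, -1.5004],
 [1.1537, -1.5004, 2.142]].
sigma(A) ≈ {-2, 3, 6}

A is real symmetric, so its spectrum consists of real eigenvalues. Expanding the characteristic polynomial of the displayed matrix gives
  det(λ I - A) = p(λ) = λ^3 + (-7)λ^2 + (0)λ + (36).
Solving p(λ) = 0 yields eigenvalues ≈ -2, 3, 6. (A is shown rounded to 4 decimals, so these recover the underlying integer eigenvalues to within that precision.)
Verification: the trace of A = 7 equals the sum of eigenvalues 7, and det(A) ≈ -36.0000 matches the eigenvalue product -36.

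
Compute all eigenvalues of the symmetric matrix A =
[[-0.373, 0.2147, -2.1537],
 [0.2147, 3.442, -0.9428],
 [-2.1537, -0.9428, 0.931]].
sigma(A) ≈ {-2, 2, 4}

A is real symmetric, so its spectrum consists of real eigenvalues. Expanding the characteristic polynomial of the displayed matrix gives
  det(λ I - A) = p(λ) = λ^3 + (-4)λ^2 + (-4)λ + (16).
Solving p(λ) = 0 yields eigenvalues ≈ -2, 2, 4. (A is shown rounded to 4 decimals, so these recover the underlying integer eigenvalues to within that precision.)
Verification: the trace of A = 4 equals the sum of eigenvalues 4, and det(A) ≈ -16.0002 matches the eigenvalue product -16.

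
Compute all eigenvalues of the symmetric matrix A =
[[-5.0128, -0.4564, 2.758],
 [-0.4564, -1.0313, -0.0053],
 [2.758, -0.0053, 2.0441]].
sigma(A) ≈ {-6, -1, 3}

A is real symmetric, so its spectrum consists of real eigenvalues. Expanding the characteristic polynomial of the displayed matrix gives
  det(λ I - A) = p(λ) = λ^3 + (4)λ^2 + (-15)λ + (-18).
Solving p(λ) = 0 yields eigenvalues ≈ -6, -1, 3. (A is shown rounded to 4 decimals, so these recover the underlying integer eigenvalues to within that precision.)
Verification: the trace of A = -4 equals the sum of eigenvalues -4, and det(A) ≈ 17.9997 matches the eigenvalue product 18.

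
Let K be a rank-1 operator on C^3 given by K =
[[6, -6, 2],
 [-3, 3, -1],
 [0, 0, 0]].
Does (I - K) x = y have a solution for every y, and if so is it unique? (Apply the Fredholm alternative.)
(I - K) is invertible (det(I - K) = -8 ≠ 0), so for every y in C^3 the equation (I - K) x = y has a unique solution.

K has rank 1, so it is an outer product K = u v^T: every row of K is a multiple of one row vector. Reading off the entries, u = (2, -1, 0) and v = (3, -3, 1) (row i of K equals u_i·v^T). A rank-one matrix u v^T satisfies K u = u (v·u) and kills the (2)-dimensional subspace v^⊥, so its characteristic polynomial is lambda^2 (lambda - v·u) with v·u = tr K = 9. Hence the eigenvalues of I - K are 1 (multiplicity 2) and 1 - (9) = -8, so det(I - K) = -8. (Direct check: I - K =
[[-5, 6, -2],
 [3, -2, 1],
 [0, 0, 1]]
has determinant -8.) The finite-dimensional Fredholm alternative says: either (I - K) is invertible, or ker(I - K) ≠ {0} and then range(I - K) = ker((I - K)^*)^⊥, with dim ker(I - K) = dim ker((I - K)^*). Since det(I - K) ≠ 0, 1 is not an eigenvalue of K and ker(I - K) = {0}, so we are in the first case: for every y there is a unique x = (I - K)^(-1) y. Explicitly, by the Sherman–Morrison formula, (I - u v^T)^(-1) = I + u v^T/(1 - v·u), i.e. (I - K)^(-1) = I + K/(-8).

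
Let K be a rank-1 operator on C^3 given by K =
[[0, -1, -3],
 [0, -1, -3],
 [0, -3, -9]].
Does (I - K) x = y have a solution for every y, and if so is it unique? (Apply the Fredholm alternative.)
(I - K) is invertible (det(I - K) = 11 ≠ 0), so for every y in C^3 the equation (I - K) x = y has a unique solution.

K has rank 1, so it is an outer product K = u v^T: every row of K is a multiple of one row vector. Reading off the entries, u = (-1, -1, -3) and v = (0, 1, 3) (row i of K equals u_i·v^T). A rank-one matrix u v^T satisfies K u = u (v·u) and kills the (2)-dimensional subspace v^⊥, so its characteristic polynomial is lambda^2 (lambda - v·u) with v·u = tr K = -10. Hence the eigenvalues of I - K are 1 (multiplicity 2) and 1 - (-10) = 11, so det(I - K) = 11. (Direct check: I - K =
[[1, 1, 3],
 [0, 2, 3],
 [0, 3, 10]]
has determinant 11.) The finite-dimensional Fredholm alternative says: either (I - K) is invertible, or ker(I - K) ≠ {0} and then range(I - K) = ker((I - K)^*)^⊥, with dim ker(I - K) = dim ker((I - K)^*). Since det(I - K) ≠ 0, 1 is not an eigenvalue of K and ker(I - K) = {0}, so we are in the first case: for every y there is a unique x = (I - K)^(-1) y. Explicitly, by the Sherman–Morrison formula, (I - u v^T)^(-1) = I + u v^T/(1 - v·u), i.e. (I - K)^(-1) = I + K/(11).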